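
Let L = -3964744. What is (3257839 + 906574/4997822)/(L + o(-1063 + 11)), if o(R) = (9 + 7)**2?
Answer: -339210423609/412787611357 ≈ -0.82176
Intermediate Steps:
o(R) = 256 (o(R) = 16**2 = 256)
(3257839 + 906574/4997822)/(L + o(-1063 + 11)) = (3257839 + 906574/4997822)/(-3964744 + 256) = (3257839 + 906574*(1/4997822))/(-3964488) = (3257839 + 453287/2498911)*(-1/3964488) = (8141050166616/2498911)*(-1/3964488) = -339210423609/412787611357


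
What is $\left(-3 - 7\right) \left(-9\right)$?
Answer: $90$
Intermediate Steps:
$\left(-3 - 7\right) \left(-9\right) = \left(-10\right) \left(-9\right) = 90$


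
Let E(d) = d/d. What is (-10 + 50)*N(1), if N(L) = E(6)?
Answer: 40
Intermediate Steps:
E(d) = 1
N(L) = 1
(-10 + 50)*N(1) = (-10 + 50)*1 = 40*1 = 40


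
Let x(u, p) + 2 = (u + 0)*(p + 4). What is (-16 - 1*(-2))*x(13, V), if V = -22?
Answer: 3304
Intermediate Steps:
x(u, p) = -2 + u*(4 + p) (x(u, p) = -2 + (u + 0)*(p + 4) = -2 + u*(4 + p))
(-16 - 1*(-2))*x(13, V) = (-16 - 1*(-2))*(-2 + 4*13 - 22*13) = (-16 + 2)*(-2 + 52 - 286) = -14*(-236) = 3304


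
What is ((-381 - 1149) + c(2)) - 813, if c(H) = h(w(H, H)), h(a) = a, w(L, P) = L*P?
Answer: -2339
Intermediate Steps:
c(H) = H² (c(H) = H*H = H²)
((-381 - 1149) + c(2)) - 813 = ((-381 - 1149) + 2²) - 813 = (-1530 + 4) - 813 = -1526 - 813 = -2339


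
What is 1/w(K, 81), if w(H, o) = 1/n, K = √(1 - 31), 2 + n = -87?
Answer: -89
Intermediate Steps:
n = -89 (n = -2 - 87 = -89)
K = I*√30 (K = √(-30) = I*√30 ≈ 5.4772*I)
w(H, o) = -1/89 (w(H, o) = 1/(-89) = -1/89)
1/w(K, 81) = 1/(-1/89) = -89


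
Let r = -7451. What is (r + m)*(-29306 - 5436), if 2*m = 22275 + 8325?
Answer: -272689958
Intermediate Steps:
m = 15300 (m = (22275 + 8325)/2 = (½)*30600 = 15300)
(r + m)*(-29306 - 5436) = (-7451 + 15300)*(-29306 - 5436) = 7849*(-34742) = -272689958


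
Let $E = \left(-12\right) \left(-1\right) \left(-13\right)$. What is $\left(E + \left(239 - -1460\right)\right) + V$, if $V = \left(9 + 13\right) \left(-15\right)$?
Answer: $1213$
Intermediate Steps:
$E = -156$ ($E = 12 \left(-13\right) = -156$)
$V = -330$ ($V = 22 \left(-15\right) = -330$)
$\left(E + \left(239 - -1460\right)\right) + V = \left(-156 + \left(239 - -1460\right)\right) - 330 = \left(-156 + \left(239 + 1460\right)\right) - 330 = \left(-156 + 1699\right) - 330 = 1543 - 330 = 1213$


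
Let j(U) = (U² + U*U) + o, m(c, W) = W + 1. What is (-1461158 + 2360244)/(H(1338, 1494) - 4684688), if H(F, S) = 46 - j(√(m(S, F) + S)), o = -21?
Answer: -899086/4690287 ≈ -0.19169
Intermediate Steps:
m(c, W) = 1 + W
j(U) = -21 + 2*U² (j(U) = (U² + U*U) - 21 = (U² + U²) - 21 = 2*U² - 21 = -21 + 2*U²)
H(F, S) = 65 - 2*F - 2*S (H(F, S) = 46 - (-21 + 2*(√((1 + F) + S))²) = 46 - (-21 + 2*(√(1 + F + S))²) = 46 - (-21 + 2*(1 + F + S)) = 46 - (-21 + (2 + 2*F + 2*S)) = 46 - (-19 + 2*F + 2*S) = 46 + (19 - 2*F - 2*S) = 65 - 2*F - 2*S)
(-1461158 + 2360244)/(H(1338, 1494) - 4684688) = (-1461158 + 2360244)/((65 - 2*1338 - 2*1494) - 4684688) = 899086/((65 - 2676 - 2988) - 4684688) = 899086/(-5599 - 4684688) = 899086/(-4690287) = 899086*(-1/4690287) = -899086/4690287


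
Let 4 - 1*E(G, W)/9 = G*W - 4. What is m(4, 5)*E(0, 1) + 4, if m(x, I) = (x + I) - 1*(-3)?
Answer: 868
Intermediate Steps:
E(G, W) = 72 - 9*G*W (E(G, W) = 36 - 9*(G*W - 4) = 36 - 9*(-4 + G*W) = 36 + (36 - 9*G*W) = 72 - 9*G*W)
m(x, I) = 3 + I + x (m(x, I) = (I + x) + 3 = 3 + I + x)
m(4, 5)*E(0, 1) + 4 = (3 + 5 + 4)*(72 - 9*0*1) + 4 = 12*(72 + 0) + 4 = 12*72 + 4 = 864 + 4 = 868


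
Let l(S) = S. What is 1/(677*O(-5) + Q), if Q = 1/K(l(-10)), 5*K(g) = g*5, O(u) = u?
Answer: -10/33851 ≈ -0.00029541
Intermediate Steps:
K(g) = g (K(g) = (g*5)/5 = (5*g)/5 = g)
Q = -⅒ (Q = 1/(-10) = -⅒ ≈ -0.10000)
1/(677*O(-5) + Q) = 1/(677*(-5) - ⅒) = 1/(-3385 - ⅒) = 1/(-33851/10) = -10/33851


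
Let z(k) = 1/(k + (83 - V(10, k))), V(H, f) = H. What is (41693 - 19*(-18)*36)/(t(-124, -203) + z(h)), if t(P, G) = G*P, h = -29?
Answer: 2376220/1107569 ≈ 2.1454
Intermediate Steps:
z(k) = 1/(73 + k) (z(k) = 1/(k + (83 - 1*10)) = 1/(k + (83 - 10)) = 1/(k + 73) = 1/(73 + k))
(41693 - 19*(-18)*36)/(t(-124, -203) + z(h)) = (41693 - 19*(-18)*36)/(-203*(-124) + 1/(73 - 29)) = (41693 + 342*36)/(25172 + 1/44) = (41693 + 12312)/(25172 + 1/44) = 54005/(1107569/44) = 54005*(44/1107569) = 2376220/1107569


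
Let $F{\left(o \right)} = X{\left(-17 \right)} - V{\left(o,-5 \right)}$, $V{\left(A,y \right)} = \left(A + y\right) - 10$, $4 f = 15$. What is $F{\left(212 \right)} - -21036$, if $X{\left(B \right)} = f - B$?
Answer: $\frac{83439}{4} \approx 20860.0$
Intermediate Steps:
$f = \frac{15}{4}$ ($f = \frac{1}{4} \cdot 15 = \frac{15}{4} \approx 3.75$)
$V{\left(A,y \right)} = -10 + A + y$
$X{\left(B \right)} = \frac{15}{4} - B$
$F{\left(o \right)} = \frac{143}{4} - o$ ($F{\left(o \right)} = \left(\frac{15}{4} - -17\right) - \left(-10 + o - 5\right) = \left(\frac{15}{4} + 17\right) - \left(-15 + o\right) = \frac{83}{4} - \left(-15 + o\right) = \frac{143}{4} - o$)
$F{\left(212 \right)} - -21036 = \left(\frac{143}{4} - 212\right) - -21036 = \left(\frac{143}{4} - 212\right) + 21036 = - \frac{705}{4} + 21036 = \frac{83439}{4}$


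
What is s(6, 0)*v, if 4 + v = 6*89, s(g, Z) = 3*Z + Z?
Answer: 0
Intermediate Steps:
s(g, Z) = 4*Z
v = 530 (v = -4 + 6*89 = -4 + 534 = 530)
s(6, 0)*v = (4*0)*530 = 0*530 = 0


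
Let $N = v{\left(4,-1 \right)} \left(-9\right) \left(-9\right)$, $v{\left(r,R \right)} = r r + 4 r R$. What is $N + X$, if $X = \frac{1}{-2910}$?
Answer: $- \frac{1}{2910} \approx -0.00034364$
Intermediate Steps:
$v{\left(r,R \right)} = r^{2} + 4 R r$
$N = 0$ ($N = 4 \left(4 + 4 \left(-1\right)\right) \left(-9\right) \left(-9\right) = 4 \left(4 - 4\right) \left(-9\right) \left(-9\right) = 4 \cdot 0 \left(-9\right) \left(-9\right) = 0 \left(-9\right) \left(-9\right) = 0 \left(-9\right) = 0$)
$X = - \frac{1}{2910} \approx -0.00034364$
$N + X = 0 - \frac{1}{2910} = - \frac{1}{2910}$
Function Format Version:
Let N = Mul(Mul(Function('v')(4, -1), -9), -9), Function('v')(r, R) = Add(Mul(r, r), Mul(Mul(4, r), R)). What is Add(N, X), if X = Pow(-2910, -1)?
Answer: Rational(-1, 2910) ≈ -0.00034364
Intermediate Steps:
Function('v')(r, R) = Add(Pow(r, 2), Mul(4, R, r))
N = 0 (N = Mul(Mul(Mul(4, Add(4, Mul(4, -1))), -9), -9) = Mul(Mul(Mul(4, Add(4, -4)), -9), -9) = Mul(Mul(Mul(4, 0), -9), -9) = Mul(Mul(0, -9), -9) = Mul(0, -9) = 0)
X = Rational(-1, 2910) ≈ -0.00034364
Add(N, X) = Add(0, Rational(-1, 2910)) = Rational(-1, 2910)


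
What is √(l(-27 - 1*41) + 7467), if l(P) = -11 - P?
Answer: 6*√209 ≈ 86.741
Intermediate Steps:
√(l(-27 - 1*41) + 7467) = √((-11 - (-27 - 1*41)) + 7467) = √((-11 - (-27 - 41)) + 7467) = √((-11 - 1*(-68)) + 7467) = √((-11 + 68) + 7467) = √(57 + 7467) = √7524 = 6*√209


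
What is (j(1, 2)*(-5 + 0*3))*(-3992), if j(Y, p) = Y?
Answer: 19960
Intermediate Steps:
(j(1, 2)*(-5 + 0*3))*(-3992) = (1*(-5 + 0*3))*(-3992) = (1*(-5 + 0))*(-3992) = (1*(-5))*(-3992) = -5*(-3992) = 19960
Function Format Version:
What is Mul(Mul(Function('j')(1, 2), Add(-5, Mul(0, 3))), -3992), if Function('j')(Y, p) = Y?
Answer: 19960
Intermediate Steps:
Mul(Mul(Function('j')(1, 2), Add(-5, Mul(0, 3))), -3992) = Mul(Mul(1, Add(-5, Mul(0, 3))), -3992) = Mul(Mul(1, Add(-5, 0)), -3992) = Mul(Mul(1, -5), -3992) = Mul(-5, -3992) = 19960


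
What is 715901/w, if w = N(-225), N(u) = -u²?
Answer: -715901/50625 ≈ -14.141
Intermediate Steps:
w = -50625 (w = -1*(-225)² = -1*50625 = -50625)
715901/w = 715901/(-50625) = 715901*(-1/50625) = -715901/50625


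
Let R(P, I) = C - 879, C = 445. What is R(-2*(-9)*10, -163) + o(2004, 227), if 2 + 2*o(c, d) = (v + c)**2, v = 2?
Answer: 2011583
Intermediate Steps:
R(P, I) = -434 (R(P, I) = 445 - 879 = -434)
o(c, d) = -1 + (2 + c)**2/2
R(-2*(-9)*10, -163) + o(2004, 227) = -434 + (-1 + (2 + 2004)**2/2) = -434 + (-1 + (1/2)*2006**2) = -434 + (-1 + (1/2)*4024036) = -434 + (-1 + 2012018) = -434 + 2012017 = 2011583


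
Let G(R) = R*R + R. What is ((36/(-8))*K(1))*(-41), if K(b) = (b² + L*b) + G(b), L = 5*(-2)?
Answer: -2583/2 ≈ -1291.5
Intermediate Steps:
G(R) = R + R² (G(R) = R² + R = R + R²)
L = -10
K(b) = b² - 10*b + b*(1 + b) (K(b) = (b² - 10*b) + b*(1 + b) = b² - 10*b + b*(1 + b))
((36/(-8))*K(1))*(-41) = ((36/(-8))*(1*(-9 + 2*1)))*(-41) = ((36*(-⅛))*(1*(-9 + 2)))*(-41) = -9*(-7)/2*(-41) = -9/2*(-7)*(-41) = (63/2)*(-41) = -2583/2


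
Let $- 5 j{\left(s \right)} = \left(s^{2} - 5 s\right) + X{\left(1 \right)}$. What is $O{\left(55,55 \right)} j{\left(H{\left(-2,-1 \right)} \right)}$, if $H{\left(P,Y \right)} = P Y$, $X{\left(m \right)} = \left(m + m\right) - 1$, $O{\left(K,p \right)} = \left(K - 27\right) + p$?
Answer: $83$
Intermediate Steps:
$O{\left(K,p \right)} = -27 + K + p$ ($O{\left(K,p \right)} = \left(-27 + K\right) + p = -27 + K + p$)
$X{\left(m \right)} = -1 + 2 m$ ($X{\left(m \right)} = 2 m - 1 = -1 + 2 m$)
$j{\left(s \right)} = - \frac{1}{5} + s - \frac{s^{2}}{5}$ ($j{\left(s \right)} = - \frac{\left(s^{2} - 5 s\right) + \left(-1 + 2 \cdot 1\right)}{5} = - \frac{\left(s^{2} - 5 s\right) + \left(-1 + 2\right)}{5} = - \frac{\left(s^{2} - 5 s\right) + 1}{5} = - \frac{1 + s^{2} - 5 s}{5} = - \frac{1}{5} + s - \frac{s^{2}}{5}$)
$O{\left(55,55 \right)} j{\left(H{\left(-2,-1 \right)} \right)} = \left(-27 + 55 + 55\right) \left(- \frac{1}{5} - -2 - \frac{\left(\left(-2\right) \left(-1\right)\right)^{2}}{5}\right) = 83 \left(- \frac{1}{5} + 2 - \frac{2^{2}}{5}\right) = 83 \left(- \frac{1}{5} + 2 - \frac{4}{5}\right) = 83 \cdot 1 = 83$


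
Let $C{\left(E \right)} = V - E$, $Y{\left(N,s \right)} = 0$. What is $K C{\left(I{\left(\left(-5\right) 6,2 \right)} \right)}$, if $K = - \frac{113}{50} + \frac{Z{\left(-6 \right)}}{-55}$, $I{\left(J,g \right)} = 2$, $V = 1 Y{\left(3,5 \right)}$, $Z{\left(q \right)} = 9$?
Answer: $\frac{1333}{275} \approx 4.8473$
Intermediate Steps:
$V = 0$ ($V = 1 \cdot 0 = 0$)
$C{\left(E \right)} = - E$ ($C{\left(E \right)} = 0 - E = - E$)
$K = - \frac{1333}{550}$ ($K = - \frac{113}{50} + \frac{9}{-55} = \left(-113\right) \frac{1}{50} + 9 \left(- \frac{1}{55}\right) = - \frac{113}{50} - \frac{9}{55} = - \frac{1333}{550} \approx -2.4236$)
$K C{\left(I{\left(\left(-5\right) 6,2 \right)} \right)} = - \frac{1333 \left(\left(-1\right) 2\right)}{550} = \left(- \frac{1333}{550}\right) \left(-2\right) = \frac{1333}{275}$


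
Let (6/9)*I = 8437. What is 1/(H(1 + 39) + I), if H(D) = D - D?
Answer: 2/25311 ≈ 7.9017e-5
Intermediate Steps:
I = 25311/2 (I = (3/2)*8437 = 25311/2 ≈ 12656.)
H(D) = 0
1/(H(1 + 39) + I) = 1/(0 + 25311/2) = 1/(25311/2) = 2/25311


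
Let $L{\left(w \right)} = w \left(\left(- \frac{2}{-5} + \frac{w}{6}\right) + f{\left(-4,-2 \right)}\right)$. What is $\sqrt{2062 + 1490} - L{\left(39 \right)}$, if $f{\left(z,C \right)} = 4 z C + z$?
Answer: $- \frac{13611}{10} + 4 \sqrt{222} \approx -1301.5$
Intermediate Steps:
$f{\left(z,C \right)} = z + 4 C z$ ($f{\left(z,C \right)} = 4 C z + z = z + 4 C z$)
$L{\left(w \right)} = w \left(\frac{142}{5} + \frac{w}{6}\right)$ ($L{\left(w \right)} = w \left(\left(- \frac{2}{-5} + \frac{w}{6}\right) - 4 \left(1 + 4 \left(-2\right)\right)\right) = w \left(\left(\left(-2\right) \left(- \frac{1}{5}\right) + w \frac{1}{6}\right) - 4 \left(1 - 8\right)\right) = w \left(\left(\frac{2}{5} + \frac{w}{6}\right) - -28\right) = w \left(\left(\frac{2}{5} + \frac{w}{6}\right) + 28\right) = w \left(\frac{142}{5} + \frac{w}{6}\right)$)
$\sqrt{2062 + 1490} - L{\left(39 \right)} = \sqrt{2062 + 1490} - \frac{1}{30} \cdot 39 \left(852 + 5 \cdot 39\right) = \sqrt{3552} - \frac{1}{30} \cdot 39 \left(852 + 195\right) = 4 \sqrt{222} - \frac{1}{30} \cdot 39 \cdot 1047 = 4 \sqrt{222} - \frac{13611}{10} = - \frac{13611}{10} + 4 \sqrt{222}$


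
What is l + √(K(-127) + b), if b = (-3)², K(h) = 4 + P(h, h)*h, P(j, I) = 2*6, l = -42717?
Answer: -42717 + I*√1511 ≈ -42717.0 + 38.872*I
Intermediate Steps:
P(j, I) = 12
K(h) = 4 + 12*h
b = 9
l + √(K(-127) + b) = -42717 + √((4 + 12*(-127)) + 9) = -42717 + √((4 - 1524) + 9) = -42717 + √(-1520 + 9) = -42717 + √(-1511) = -42717 + I*√1511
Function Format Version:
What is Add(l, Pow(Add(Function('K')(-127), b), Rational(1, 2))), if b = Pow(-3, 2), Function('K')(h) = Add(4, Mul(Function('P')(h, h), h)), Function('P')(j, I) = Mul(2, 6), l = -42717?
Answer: Add(-42717, Mul(I, Pow(1511, Rational(1, 2)))) ≈ Add(-42717., Mul(38.872, I))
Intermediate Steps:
Function('P')(j, I) = 12
Function('K')(h) = Add(4, Mul(12, h))
b = 9
Add(l, Pow(Add(Function('K')(-127), b), Rational(1, 2))) = Add(-42717, Pow(Add(Add(4, Mul(12, -127)), 9), Rational(1, 2))) = Add(-42717, Pow(Add(Add(4, -1524), 9), Rational(1, 2))) = Add(-42717, Pow(Add(-1520, 9), Rational(1, 2))) = Add(-42717, Pow(-1511, Rational(1, 2))) = Add(-42717, Mul(I, Pow(1511, Rational(1, 2))))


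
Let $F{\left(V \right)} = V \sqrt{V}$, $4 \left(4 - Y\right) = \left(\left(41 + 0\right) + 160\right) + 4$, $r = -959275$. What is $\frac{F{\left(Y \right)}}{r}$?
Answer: $\frac{567 i \sqrt{21}}{7674200} \approx 0.00033858 i$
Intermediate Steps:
$Y = - \frac{189}{4}$ ($Y = 4 - \frac{\left(\left(41 + 0\right) + 160\right) + 4}{4} = 4 - \frac{\left(41 + 160\right) + 4}{4} = 4 - \frac{201 + 4}{4} = 4 - \frac{205}{4} = - \frac{189}{4} \approx -47.25$)
$F{\left(V \right)} = V^{\frac{3}{2}}$
$\frac{F{\left(Y \right)}}{r} = \frac{\left(- \frac{189}{4}\right)^{\frac{3}{2}}}{-959275} = - \frac{567 i \sqrt{21}}{8} \left(- \frac{1}{959275}\right) = \frac{567 i \sqrt{21}}{7674200}$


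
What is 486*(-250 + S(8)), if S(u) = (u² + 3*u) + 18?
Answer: -69984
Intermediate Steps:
S(u) = 18 + u² + 3*u
486*(-250 + S(8)) = 486*(-250 + (18 + 8² + 3*8)) = 486*(-250 + (18 + 64 + 24)) = 486*(-250 + 106) = 486*(-144) = -69984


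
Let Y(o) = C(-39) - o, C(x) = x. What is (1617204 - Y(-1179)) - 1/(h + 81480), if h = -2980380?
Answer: 4684807929601/2898900 ≈ 1.6161e+6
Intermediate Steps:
Y(o) = -39 - o
(1617204 - Y(-1179)) - 1/(h + 81480) = (1617204 - (-39 - 1*(-1179))) - 1/(-2980380 + 81480) = (1617204 - (-39 + 1179)) - 1/(-2898900) = (1617204 - 1*1140) - 1*(-1/2898900) = (1617204 - 1140) + 1/2898900 = 1616064 + 1/2898900 = 4684807929601/2898900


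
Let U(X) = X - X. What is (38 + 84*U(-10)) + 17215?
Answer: 17253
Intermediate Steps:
U(X) = 0
(38 + 84*U(-10)) + 17215 = (38 + 84*0) + 17215 = (38 + 0) + 17215 = 38 + 17215 = 17253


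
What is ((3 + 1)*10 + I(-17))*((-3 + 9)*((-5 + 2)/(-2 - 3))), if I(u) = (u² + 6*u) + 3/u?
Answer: 69408/85 ≈ 816.56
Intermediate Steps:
I(u) = u² + 3/u + 6*u
((3 + 1)*10 + I(-17))*((-3 + 9)*((-5 + 2)/(-2 - 3))) = ((3 + 1)*10 + (3 + (-17)²*(6 - 17))/(-17))*((-3 + 9)*((-5 + 2)/(-2 - 3))) = (4*10 - (3 + 289*(-11))/17)*(6*(-3/(-5))) = (40 - (3 - 3179)/17)*(6*(-3*(-⅕))) = (40 - 1/17*(-3176))*(6*(⅗)) = (40 + 3176/17)*(18/5) = (3856/17)*(18/5) = 69408/85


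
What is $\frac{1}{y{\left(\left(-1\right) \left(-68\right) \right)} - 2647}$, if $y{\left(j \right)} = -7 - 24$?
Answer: $- \frac{1}{2678} \approx -0.00037341$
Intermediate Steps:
$y{\left(j \right)} = -31$
$\frac{1}{y{\left(\left(-1\right) \left(-68\right) \right)} - 2647} = \frac{1}{-31 - 2647} = \frac{1}{-2678} = - \frac{1}{2678}$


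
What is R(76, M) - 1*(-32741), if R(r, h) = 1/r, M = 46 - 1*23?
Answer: 2488317/76 ≈ 32741.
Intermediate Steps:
M = 23 (M = 46 - 23 = 23)
R(76, M) - 1*(-32741) = 1/76 - 1*(-32741) = 1/76 + 32741 = 2488317/76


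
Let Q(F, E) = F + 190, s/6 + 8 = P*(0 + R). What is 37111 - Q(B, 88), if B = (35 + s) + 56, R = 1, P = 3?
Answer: 36860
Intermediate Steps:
s = -30 (s = -48 + 6*(3*(0 + 1)) = -48 + 6*(3*1) = -48 + 6*3 = -48 + 18 = -30)
B = 61 (B = (35 - 30) + 56 = 5 + 56 = 61)
Q(F, E) = 190 + F
37111 - Q(B, 88) = 37111 - (190 + 61) = 37111 - 1*251 = 37111 - 251 = 36860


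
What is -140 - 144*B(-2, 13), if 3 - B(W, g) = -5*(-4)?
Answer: 2308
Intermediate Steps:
B(W, g) = -17 (B(W, g) = 3 - (-5)*(-4) = 3 - 1*20 = 3 - 20 = -17)
-140 - 144*B(-2, 13) = -140 - 144*(-17) = -140 + 2448 = 2308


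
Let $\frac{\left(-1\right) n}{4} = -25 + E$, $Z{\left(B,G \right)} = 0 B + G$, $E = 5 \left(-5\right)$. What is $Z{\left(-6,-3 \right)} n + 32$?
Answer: $-568$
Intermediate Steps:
$E = -25$
$Z{\left(B,G \right)} = G$ ($Z{\left(B,G \right)} = 0 + G = G$)
$n = 200$ ($n = - 4 \left(-25 - 25\right) = \left(-4\right) \left(-50\right) = 200$)
$Z{\left(-6,-3 \right)} n + 32 = \left(-3\right) 200 + 32 = -600 + 32 = -568$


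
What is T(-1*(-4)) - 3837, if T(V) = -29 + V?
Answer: -3862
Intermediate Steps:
T(-1*(-4)) - 3837 = (-29 - 1*(-4)) - 3837 = (-29 + 4) - 3837 = -25 - 3837 = -3862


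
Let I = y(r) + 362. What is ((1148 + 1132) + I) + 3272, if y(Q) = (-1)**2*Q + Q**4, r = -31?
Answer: 929404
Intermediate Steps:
y(Q) = Q + Q**4 (y(Q) = 1*Q + Q**4 = Q + Q**4)
I = 923852 (I = (-31 + (-31)**4) + 362 = (-31 + 923521) + 362 = 923490 + 362 = 923852)
((1148 + 1132) + I) + 3272 = ((1148 + 1132) + 923852) + 3272 = (2280 + 923852) + 3272 = 926132 + 3272 = 929404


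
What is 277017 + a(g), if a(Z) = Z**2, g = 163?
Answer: 303586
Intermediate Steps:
277017 + a(g) = 277017 + 163**2 = 277017 + 26569 = 303586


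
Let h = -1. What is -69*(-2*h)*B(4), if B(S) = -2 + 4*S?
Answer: -1932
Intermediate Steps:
-69*(-2*h)*B(4) = -69*(-2*(-1))*(-2 + 4*4) = -138*(-2 + 16) = -138*14 = -69*28 = -1932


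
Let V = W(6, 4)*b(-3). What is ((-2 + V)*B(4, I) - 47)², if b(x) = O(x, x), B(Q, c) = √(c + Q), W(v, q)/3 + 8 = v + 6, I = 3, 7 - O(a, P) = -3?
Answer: 99677 - 11092*√7 ≈ 70330.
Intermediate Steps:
O(a, P) = 10 (O(a, P) = 7 - 1*(-3) = 7 + 3 = 10)
W(v, q) = -6 + 3*v (W(v, q) = -24 + 3*(v + 6) = -24 + 3*(6 + v) = -24 + (18 + 3*v) = -6 + 3*v)
B(Q, c) = √(Q + c)
b(x) = 10
V = 120 (V = (-6 + 3*6)*10 = (-6 + 18)*10 = 12*10 = 120)
((-2 + V)*B(4, I) - 47)² = ((-2 + 120)*√(4 + 3) - 47)² = (118*√7 - 47)² = (-47 + 118*√7)²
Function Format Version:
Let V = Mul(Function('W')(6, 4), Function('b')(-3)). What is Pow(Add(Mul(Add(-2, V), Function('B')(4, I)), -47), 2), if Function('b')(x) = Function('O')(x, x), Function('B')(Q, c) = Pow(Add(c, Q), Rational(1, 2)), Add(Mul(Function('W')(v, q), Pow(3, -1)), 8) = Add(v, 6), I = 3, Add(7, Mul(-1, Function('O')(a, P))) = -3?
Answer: Add(99677, Mul(-11092, Pow(7, Rational(1, 2)))) ≈ 70330.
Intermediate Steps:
Function('O')(a, P) = 10 (Function('O')(a, P) = Add(7, Mul(-1, -3)) = Add(7, 3) = 10)
Function('W')(v, q) = Add(-6, Mul(3, v)) (Function('W')(v, q) = Add(-24, Mul(3, Add(v, 6))) = Add(-24, Mul(3, Add(6, v))) = Add(-24, Add(18, Mul(3, v))) = Add(-6, Mul(3, v)))
Function('B')(Q, c) = Pow(Add(Q, c), Rational(1, 2))
Function('b')(x) = 10
V = 120 (V = Mul(Add(-6, Mul(3, 6)), 10) = Mul(Add(-6, 18), 10) = Mul(12, 10) = 120)
Pow(Add(Mul(Add(-2, V), Function('B')(4, I)), -47), 2) = Pow(Add(Mul(Add(-2, 120), Pow(Add(4, 3), Rational(1, 2))), -47), 2) = Pow(Add(Mul(118, Pow(7, Rational(1, 2))), -47), 2) = Pow(Add(-47, Mul(118, Pow(7, Rational(1, 2)))), 2)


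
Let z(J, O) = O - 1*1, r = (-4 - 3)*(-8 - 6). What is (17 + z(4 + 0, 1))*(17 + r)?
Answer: 1955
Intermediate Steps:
r = 98 (r = -7*(-14) = 98)
z(J, O) = -1 + O (z(J, O) = O - 1 = -1 + O)
(17 + z(4 + 0, 1))*(17 + r) = (17 + (-1 + 1))*(17 + 98) = (17 + 0)*115 = 17*115 = 1955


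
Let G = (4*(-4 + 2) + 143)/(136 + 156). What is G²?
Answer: 18225/85264 ≈ 0.21375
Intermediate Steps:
G = 135/292 (G = (4*(-2) + 143)/292 = (-8 + 143)*(1/292) = 135*(1/292) = 135/292 ≈ 0.46233)
G² = (135/292)² = 18225/85264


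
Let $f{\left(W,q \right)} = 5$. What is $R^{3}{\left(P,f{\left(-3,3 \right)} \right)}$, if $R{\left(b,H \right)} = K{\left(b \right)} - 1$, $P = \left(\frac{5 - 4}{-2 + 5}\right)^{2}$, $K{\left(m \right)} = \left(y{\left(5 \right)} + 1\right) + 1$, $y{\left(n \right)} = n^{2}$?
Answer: $17576$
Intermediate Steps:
$K{\left(m \right)} = 27$ ($K{\left(m \right)} = \left(5^{2} + 1\right) + 1 = \left(25 + 1\right) + 1 = 26 + 1 = 27$)
$P = \frac{1}{9}$ ($P = \left(1 \cdot \frac{1}{3}\right)^{2} = \left(\frac{1}{3}\right)^{2} = \frac{1}{9} \approx 0.11111$)
$R{\left(b,H \right)} = 26$ ($R{\left(b,H \right)} = 27 - 1 = 26$)
$R^{3}{\left(P,f{\left(-3,3 \right)} \right)} = 26^{3} = 17576$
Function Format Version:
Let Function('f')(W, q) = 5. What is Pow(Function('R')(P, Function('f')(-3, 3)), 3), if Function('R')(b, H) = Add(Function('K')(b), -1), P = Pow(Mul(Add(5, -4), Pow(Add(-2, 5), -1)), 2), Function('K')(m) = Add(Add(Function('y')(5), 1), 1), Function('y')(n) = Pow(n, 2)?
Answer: 17576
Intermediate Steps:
Function('K')(m) = 27 (Function('K')(m) = Add(Add(Pow(5, 2), 1), 1) = Add(Add(25, 1), 1) = Add(26, 1) = 27)
P = Rational(1, 9) (P = Pow(Mul(1, Pow(3, -1)), 2) = Pow(Mul(1, Rational(1, 3)), 2) = Pow(Rational(1, 3), 2) = Rational(1, 9) ≈ 0.11111)
Function('R')(b, H) = 26 (Function('R')(b, H) = Add(27, -1) = 26)
Pow(Function('R')(P, Function('f')(-3, 3)), 3) = Pow(26, 3) = 17576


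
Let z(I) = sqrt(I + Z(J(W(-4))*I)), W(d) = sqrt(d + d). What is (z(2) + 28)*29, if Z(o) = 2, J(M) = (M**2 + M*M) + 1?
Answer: 870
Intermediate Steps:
W(d) = sqrt(2)*sqrt(d) (W(d) = sqrt(2*d) = sqrt(2)*sqrt(d))
J(M) = 1 + 2*M**2 (J(M) = (M**2 + M**2) + 1 = 2*M**2 + 1 = 1 + 2*M**2)
z(I) = sqrt(2 + I) (z(I) = sqrt(I + 2) = sqrt(2 + I))
(z(2) + 28)*29 = (sqrt(2 + 2) + 28)*29 = (sqrt(4) + 28)*29 = (2 + 28)*29 = 30*29 = 870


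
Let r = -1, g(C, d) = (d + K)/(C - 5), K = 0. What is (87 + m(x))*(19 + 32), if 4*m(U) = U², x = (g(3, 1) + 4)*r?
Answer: 73491/16 ≈ 4593.2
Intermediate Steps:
g(C, d) = d/(-5 + C) (g(C, d) = (d + 0)/(C - 5) = d/(-5 + C))
x = -7/2 (x = (1/(-5 + 3) + 4)*(-1) = (1/(-2) + 4)*(-1) = (1*(-½) + 4)*(-1) = (-½ + 4)*(-1) = (7/2)*(-1) = -7/2 ≈ -3.5000)
m(U) = U²/4
(87 + m(x))*(19 + 32) = (87 + (-7/2)²/4)*(19 + 32) = (87 + (¼)*(49/4))*51 = (87 + 49/16)*51 = (1441/16)*51 = 73491/16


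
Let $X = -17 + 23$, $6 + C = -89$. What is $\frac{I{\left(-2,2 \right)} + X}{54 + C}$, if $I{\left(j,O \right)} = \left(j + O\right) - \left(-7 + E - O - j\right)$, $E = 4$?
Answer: $- \frac{9}{41} \approx -0.21951$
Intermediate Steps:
$C = -95$ ($C = -6 - 89 = -95$)
$I{\left(j,O \right)} = 3 + 2 O + 2 j$ ($I{\left(j,O \right)} = \left(j + O\right) - \left(-3 - O - j\right) = \left(O + j\right) - \left(-3 - O - j\right) = \left(O + j\right) + \left(3 + O + j\right) = 3 + 2 O + 2 j$)
$X = 6$
$\frac{I{\left(-2,2 \right)} + X}{54 + C} = \frac{\left(3 + 2 \cdot 2 + 2 \left(-2\right)\right) + 6}{54 - 95} = \frac{\left(3 + 4 - 4\right) + 6}{-41} = - \frac{3 + 6}{41} = \left(- \frac{1}{41}\right) 9 = - \frac{9}{41}$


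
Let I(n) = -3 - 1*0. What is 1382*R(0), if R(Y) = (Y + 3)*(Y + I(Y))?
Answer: -12438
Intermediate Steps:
I(n) = -3 (I(n) = -3 + 0 = -3)
R(Y) = (-3 + Y)*(3 + Y) (R(Y) = (Y + 3)*(Y - 3) = (3 + Y)*(-3 + Y) = (-3 + Y)*(3 + Y))
1382*R(0) = 1382*(-9 + 0²) = 1382*(-9 + 0) = 1382*(-9) = -12438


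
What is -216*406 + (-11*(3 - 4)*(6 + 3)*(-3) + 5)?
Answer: -87988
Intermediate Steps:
-216*406 + (-11*(3 - 4)*(6 + 3)*(-3) + 5) = -87696 + (-11*(-1*9)*(-3) + 5) = -87696 + (-(-99)*(-3) + 5) = -87696 + (-11*27 + 5) = -87696 + (-297 + 5) = -87696 - 292 = -87988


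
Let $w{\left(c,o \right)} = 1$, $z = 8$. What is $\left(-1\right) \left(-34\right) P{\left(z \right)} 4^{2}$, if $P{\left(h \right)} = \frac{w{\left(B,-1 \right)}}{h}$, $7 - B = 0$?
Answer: $68$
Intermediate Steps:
$B = 7$ ($B = 7 - 0 = 7 + 0 = 7$)
$P{\left(h \right)} = \frac{1}{h}$ ($P{\left(h \right)} = 1 \frac{1}{h} = \frac{1}{h}$)
$\left(-1\right) \left(-34\right) P{\left(z \right)} 4^{2} = \frac{\left(-1\right) \left(-34\right)}{8} \cdot 4^{2} = 34 \cdot \frac{1}{8} \cdot 16 = \frac{17}{4} \cdot 16 = 68$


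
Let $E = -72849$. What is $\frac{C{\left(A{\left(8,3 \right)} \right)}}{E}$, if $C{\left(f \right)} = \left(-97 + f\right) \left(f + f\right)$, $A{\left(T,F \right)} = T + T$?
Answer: $\frac{864}{24283} \approx 0.03558$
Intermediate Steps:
$A{\left(T,F \right)} = 2 T$
$C{\left(f \right)} = 2 f \left(-97 + f\right)$ ($C{\left(f \right)} = \left(-97 + f\right) 2 f = 2 f \left(-97 + f\right)$)
$\frac{C{\left(A{\left(8,3 \right)} \right)}}{E} = \frac{2 \cdot 2 \cdot 8 \left(-97 + 2 \cdot 8\right)}{-72849} = 2 \cdot 16 \left(-97 + 16\right) \left(- \frac{1}{72849}\right) = 2 \cdot 16 \left(-81\right) \left(- \frac{1}{72849}\right) = \left(-2592\right) \left(- \frac{1}{72849}\right) = \frac{864}{24283}$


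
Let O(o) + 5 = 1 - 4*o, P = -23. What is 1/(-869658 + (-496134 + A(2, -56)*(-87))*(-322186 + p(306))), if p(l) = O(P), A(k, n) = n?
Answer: 1/158233638018 ≈ 6.3198e-12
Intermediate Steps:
O(o) = -4 - 4*o (O(o) = -5 + (1 - 4*o) = -4 - 4*o)
p(l) = 88 (p(l) = -4 - 4*(-23) = -4 + 92 = 88)
1/(-869658 + (-496134 + A(2, -56)*(-87))*(-322186 + p(306))) = 1/(-869658 + (-496134 - 56*(-87))*(-322186 + 88)) = 1/(-869658 + (-496134 + 4872)*(-322098)) = 1/(-869658 - 491262*(-322098)) = 1/(-869658 + 158234507676) = 1/158233638018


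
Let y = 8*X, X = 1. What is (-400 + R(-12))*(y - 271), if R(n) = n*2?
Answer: 111512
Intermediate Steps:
y = 8 (y = 8*1 = 8)
R(n) = 2*n
(-400 + R(-12))*(y - 271) = (-400 + 2*(-12))*(8 - 271) = (-400 - 24)*(-263) = -424*(-263) = 111512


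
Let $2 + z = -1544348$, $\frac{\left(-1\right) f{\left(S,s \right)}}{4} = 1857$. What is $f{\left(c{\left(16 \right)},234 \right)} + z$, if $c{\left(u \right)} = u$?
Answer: $-1551778$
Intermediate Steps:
$f{\left(S,s \right)} = -7428$ ($f{\left(S,s \right)} = \left(-4\right) 1857 = -7428$)
$z = -1544350$ ($z = -2 - 1544348 = -1544350$)
$f{\left(c{\left(16 \right)},234 \right)} + z = -7428 - 1544350 = -1551778$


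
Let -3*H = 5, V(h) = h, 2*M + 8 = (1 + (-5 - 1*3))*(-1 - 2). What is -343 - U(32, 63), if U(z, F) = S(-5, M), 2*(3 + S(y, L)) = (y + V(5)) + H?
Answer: -2035/6 ≈ -339.17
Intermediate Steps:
M = 13/2 (M = -4 + ((1 + (-5 - 1*3))*(-1 - 2))/2 = -4 + ((1 + (-5 - 3))*(-3))/2 = -4 + ((1 - 8)*(-3))/2 = -4 + (-7*(-3))/2 = -4 + (½)*21 = -4 + 21/2 = 13/2 ≈ 6.5000)
H = -5/3 (H = -⅓*5 = -5/3 ≈ -1.6667)
S(y, L) = -4/3 + y/2 (S(y, L) = -3 + ((y + 5) - 5/3)/2 = -3 + ((5 + y) - 5/3)/2 = -3 + (10/3 + y)/2 = -3 + (5/3 + y/2) = -4/3 + y/2)
U(z, F) = -23/6 (U(z, F) = -4/3 + (½)*(-5) = -4/3 - 5/2 = -23/6)
-343 - U(32, 63) = -343 - 1*(-23/6) = -343 + 23/6 = -2035/6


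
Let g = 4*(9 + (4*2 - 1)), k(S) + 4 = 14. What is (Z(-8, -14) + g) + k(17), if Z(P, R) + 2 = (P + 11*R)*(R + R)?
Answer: 4608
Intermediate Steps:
k(S) = 10 (k(S) = -4 + 14 = 10)
g = 64 (g = 4*(9 + (8 - 1)) = 4*(9 + 7) = 4*16 = 64)
Z(P, R) = -2 + 2*R*(P + 11*R) (Z(P, R) = -2 + (P + 11*R)*(R + R) = -2 + (P + 11*R)*(2*R) = -2 + 2*R*(P + 11*R))
(Z(-8, -14) + g) + k(17) = ((-2 + 22*(-14)² + 2*(-8)*(-14)) + 64) + 10 = ((-2 + 22*196 + 224) + 64) + 10 = ((-2 + 4312 + 224) + 64) + 10 = (4534 + 64) + 10 = 4598 + 10 = 4608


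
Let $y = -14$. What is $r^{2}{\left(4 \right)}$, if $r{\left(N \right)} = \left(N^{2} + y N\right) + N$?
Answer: $1296$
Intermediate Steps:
$r{\left(N \right)} = N^{2} - 13 N$ ($r{\left(N \right)} = \left(N^{2} - 14 N\right) + N = N^{2} - 13 N$)
$r^{2}{\left(4 \right)} = \left(4 \left(-13 + 4\right)\right)^{2} = \left(4 \left(-9\right)\right)^{2} = \left(-36\right)^{2} = 1296$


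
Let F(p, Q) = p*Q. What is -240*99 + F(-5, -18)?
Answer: -23670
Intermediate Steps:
F(p, Q) = Q*p
-240*99 + F(-5, -18) = -240*99 - 18*(-5) = -23760 + 90 = -23670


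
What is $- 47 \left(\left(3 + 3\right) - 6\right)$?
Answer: $0$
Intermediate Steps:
$- 47 \left(\left(3 + 3\right) - 6\right) = - 47 \left(6 - 6\right) = \left(-47\right) 0 = 0$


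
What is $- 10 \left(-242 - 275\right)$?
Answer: $5170$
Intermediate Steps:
$- 10 \left(-242 - 275\right) = \left(-10\right) \left(-517\right) = 5170$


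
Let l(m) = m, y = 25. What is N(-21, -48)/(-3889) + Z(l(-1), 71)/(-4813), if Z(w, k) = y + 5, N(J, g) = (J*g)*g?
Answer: 232755522/18717757 ≈ 12.435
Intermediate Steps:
N(J, g) = J*g**2
Z(w, k) = 30 (Z(w, k) = 25 + 5 = 30)
N(-21, -48)/(-3889) + Z(l(-1), 71)/(-4813) = -21*(-48)**2/(-3889) + 30/(-4813) = -21*2304*(-1/3889) + 30*(-1/4813) = -48384*(-1/3889) - 30/4813 = 48384/3889 - 30/4813 = 232755522/18717757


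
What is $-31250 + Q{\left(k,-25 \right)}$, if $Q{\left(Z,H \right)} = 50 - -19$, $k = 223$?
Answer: $-31181$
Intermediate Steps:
$Q{\left(Z,H \right)} = 69$ ($Q{\left(Z,H \right)} = 50 + 19 = 69$)
$-31250 + Q{\left(k,-25 \right)} = -31250 + 69 = -31181$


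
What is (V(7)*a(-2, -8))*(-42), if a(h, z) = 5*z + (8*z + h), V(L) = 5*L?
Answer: 155820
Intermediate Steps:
a(h, z) = h + 13*z (a(h, z) = 5*z + (h + 8*z) = h + 13*z)
(V(7)*a(-2, -8))*(-42) = ((5*7)*(-2 + 13*(-8)))*(-42) = (35*(-2 - 104))*(-42) = (35*(-106))*(-42) = -3710*(-42) = 155820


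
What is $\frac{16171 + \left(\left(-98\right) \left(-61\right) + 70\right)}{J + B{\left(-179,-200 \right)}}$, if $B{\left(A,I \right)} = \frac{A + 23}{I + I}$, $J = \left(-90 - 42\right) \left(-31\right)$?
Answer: $\frac{2221900}{409239} \approx 5.4293$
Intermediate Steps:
$J = 4092$ ($J = \left(-132\right) \left(-31\right) = 4092$)
$B{\left(A,I \right)} = \frac{23 + A}{2 I}$
$\frac{16171 + \left(\left(-98\right) \left(-61\right) + 70\right)}{J + B{\left(-179,-200 \right)}} = \frac{16171 + \left(\left(-98\right) \left(-61\right) + 70\right)}{4092 + \frac{23 - 179}{2 \left(-200\right)}} = \frac{16171 + \left(5978 + 70\right)}{4092 + \frac{1}{2} \left(- \frac{1}{200}\right) \left(-156\right)} = \frac{16171 + 6048}{4092 + \frac{39}{100}} = \frac{22219}{\frac{409239}{100}} = 22219 \cdot \frac{100}{409239} = \frac{2221900}{409239}$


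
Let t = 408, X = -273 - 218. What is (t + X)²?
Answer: 6889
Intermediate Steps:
X = -491
(t + X)² = (408 - 491)² = (-83)² = 6889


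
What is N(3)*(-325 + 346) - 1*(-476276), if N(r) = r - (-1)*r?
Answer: 476402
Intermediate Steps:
N(r) = 2*r (N(r) = r + r = 2*r)
N(3)*(-325 + 346) - 1*(-476276) = (2*3)*(-325 + 346) - 1*(-476276) = 6*21 + 476276 = 126 + 476276 = 476402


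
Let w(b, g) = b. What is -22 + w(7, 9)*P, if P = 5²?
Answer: 153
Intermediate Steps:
P = 25
-22 + w(7, 9)*P = -22 + 7*25 = -22 + 175 = 153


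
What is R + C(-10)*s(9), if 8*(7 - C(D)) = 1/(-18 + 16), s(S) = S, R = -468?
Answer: -6471/16 ≈ -404.44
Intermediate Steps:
C(D) = 113/16 (C(D) = 7 - 1/(8*(-18 + 16)) = 7 - 1/8/(-2) = 7 - 1/8*(-1/2) = 7 + 1/16 = 113/16)
R + C(-10)*s(9) = -468 + (113/16)*9 = -468 + 1017/16 = -6471/16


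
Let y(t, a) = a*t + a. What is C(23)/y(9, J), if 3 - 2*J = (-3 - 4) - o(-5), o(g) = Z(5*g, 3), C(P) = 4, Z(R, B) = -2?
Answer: 1/10 ≈ 0.10000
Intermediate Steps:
o(g) = -2
J = 4 (J = 3/2 - ((-3 - 4) - 1*(-2))/2 = 3/2 - (-7 + 2)/2 = 3/2 - 1/2*(-5) = 3/2 + 5/2 = 4)
y(t, a) = a + a*t
C(23)/y(9, J) = 4/((4*(1 + 9))) = 4/((4*10)) = 4/40 = 4*(1/40) = 1/10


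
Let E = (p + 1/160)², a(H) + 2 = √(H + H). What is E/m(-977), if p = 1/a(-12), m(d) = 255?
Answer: (-158*√6 + 6235*I)/(6528000*(-5*I + 2*√6)) ≈ -0.00010339 + 8.9442e-5*I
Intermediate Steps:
a(H) = -2 + √2*√H (a(H) = -2 + √(H + H) = -2 + √(2*H) = -2 + √2*√H)
p = 1/(-2 + 2*I*√6) (p = 1/(-2 + √2*√(-12)) = 1/(-2 + √2*(2*I*√3)) = 1/(-2 + 2*I*√6) ≈ -0.071429 - 0.17496*I)
E = (-73/1120 - I*√6/14)² (E = ((-1/14 - I*√6/14) + 1/160)² = (-73/1120 - I*√6/14)² ≈ -0.026364 + 0.022808*I)
E/m(-977) = ((-158*√6 + 6235*I)/(25600*(-5*I + 2*√6)))/255 = ((-158*√6 + 6235*I)/(25600*(-5*I + 2*√6)))*(1/255) = (-158*√6 + 6235*I)/(6528000*(-5*I + 2*√6))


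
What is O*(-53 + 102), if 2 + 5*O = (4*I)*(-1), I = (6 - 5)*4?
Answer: -882/5 ≈ -176.40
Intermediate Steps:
I = 4 (I = 1*4 = 4)
O = -18/5 (O = -⅖ + ((4*4)*(-1))/5 = -⅖ + (16*(-1))/5 = -⅖ + (⅕)*(-16) = -⅖ - 16/5 = -18/5 ≈ -3.6000)
O*(-53 + 102) = -18*(-53 + 102)/5 = -18/5*49 = -882/5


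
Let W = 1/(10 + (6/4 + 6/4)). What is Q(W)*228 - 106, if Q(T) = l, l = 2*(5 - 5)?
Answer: -106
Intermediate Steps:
W = 1/13 (W = 1/(10 + (6*(¼) + 6*(¼))) = 1/(10 + (3/2 + 3/2)) = 1/(10 + 3) = 1/13 ≈ 0.076923)
l = 0 (l = 2*0 = 0)
Q(T) = 0
Q(W)*228 - 106 = 0*228 - 106 = 0 - 106 = -106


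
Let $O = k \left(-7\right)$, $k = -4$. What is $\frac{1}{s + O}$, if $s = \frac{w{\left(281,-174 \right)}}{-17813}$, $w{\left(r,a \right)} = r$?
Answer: $\frac{17813}{498483} \approx 0.035734$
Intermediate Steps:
$s = - \frac{281}{17813}$ ($s = \frac{281}{-17813} = 281 \left(- \frac{1}{17813}\right) = - \frac{281}{17813} \approx -0.015775$)
$O = 28$ ($O = \left(-4\right) \left(-7\right) = 28$)
$\frac{1}{s + O} = \frac{1}{- \frac{281}{17813} + 28} = \frac{1}{\frac{498483}{17813}} = \frac{17813}{498483}$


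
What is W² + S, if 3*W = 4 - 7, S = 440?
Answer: 441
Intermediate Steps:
W = -1 (W = (4 - 7)/3 = (⅓)*(-3) = -1)
W² + S = (-1)² + 440 = 1 + 440 = 441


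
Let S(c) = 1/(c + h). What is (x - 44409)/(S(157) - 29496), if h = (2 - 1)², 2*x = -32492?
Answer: 9583490/4660367 ≈ 2.0564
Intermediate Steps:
x = -16246 (x = (½)*(-32492) = -16246)
h = 1 (h = 1² = 1)
S(c) = 1/(1 + c) (S(c) = 1/(c + 1) = 1/(1 + c))
(x - 44409)/(S(157) - 29496) = (-16246 - 44409)/(1/(1 + 157) - 29496) = -60655/(1/158 - 29496) = -60655/(-4660367/158) = -60655*(-158/4660367) = 9583490/4660367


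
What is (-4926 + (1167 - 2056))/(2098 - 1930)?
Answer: -5815/168 ≈ -34.613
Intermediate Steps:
(-4926 + (1167 - 2056))/(2098 - 1930) = (-4926 - 889)/168 = -5815*1/168 = -5815/168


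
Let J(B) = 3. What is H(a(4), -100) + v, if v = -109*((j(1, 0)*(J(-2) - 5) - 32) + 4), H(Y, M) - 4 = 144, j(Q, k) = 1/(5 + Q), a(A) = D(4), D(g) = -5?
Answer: 9709/3 ≈ 3236.3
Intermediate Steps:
a(A) = -5
H(Y, M) = 148 (H(Y, M) = 4 + 144 = 148)
v = 9265/3 (v = -109*(((3 - 5)/(5 + 1) - 32) + 4) = -109*((-2/6 - 32) + 4) = -109*(((⅙)*(-2) - 32) + 4) = -109*((-⅓ - 32) + 4) = -109*(-97/3 + 4) = -109*(-85/3) = 9265/3 ≈ 3088.3)
H(a(4), -100) + v = 148 + 9265/3 = 9709/3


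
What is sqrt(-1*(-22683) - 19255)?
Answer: 2*sqrt(857) ≈ 58.549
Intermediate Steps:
sqrt(-1*(-22683) - 19255) = sqrt(22683 - 19255) = sqrt(3428) = 2*sqrt(857)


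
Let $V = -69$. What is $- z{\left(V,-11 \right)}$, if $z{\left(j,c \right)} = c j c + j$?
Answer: $8418$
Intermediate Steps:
$z{\left(j,c \right)} = j + j c^{2}$ ($z{\left(j,c \right)} = j c^{2} + j = j + j c^{2}$)
$- z{\left(V,-11 \right)} = - \left(-69\right) \left(1 + \left(-11\right)^{2}\right) = - \left(-69\right) \left(1 + 121\right) = - \left(-69\right) 122 = \left(-1\right) \left(-8418\right) = 8418$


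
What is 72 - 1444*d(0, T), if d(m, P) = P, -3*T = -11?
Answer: -15668/3 ≈ -5222.7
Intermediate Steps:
T = 11/3 (T = -⅓*(-11) = 11/3 ≈ 3.6667)
72 - 1444*d(0, T) = 72 - 1444*11/3 = 72 - 15884/3 = -15668/3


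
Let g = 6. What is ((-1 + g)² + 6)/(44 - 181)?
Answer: -31/137 ≈ -0.22628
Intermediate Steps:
((-1 + g)² + 6)/(44 - 181) = ((-1 + 6)² + 6)/(44 - 181) = (5² + 6)/(-137) = (25 + 6)*(-1/137) = 31*(-1/137) = -31/137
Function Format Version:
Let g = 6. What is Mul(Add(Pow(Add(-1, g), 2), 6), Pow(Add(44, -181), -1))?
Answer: Rational(-31, 137) ≈ -0.22628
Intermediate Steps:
Mul(Add(Pow(Add(-1, g), 2), 6), Pow(Add(44, -181), -1)) = Mul(Add(Pow(Add(-1, 6), 2), 6), Pow(Add(44, -181), -1)) = Mul(Add(Pow(5, 2), 6), Pow(-137, -1)) = Mul(Add(25, 6), Rational(-1, 137)) = Mul(31, Rational(-1, 137)) = Rational(-31, 137)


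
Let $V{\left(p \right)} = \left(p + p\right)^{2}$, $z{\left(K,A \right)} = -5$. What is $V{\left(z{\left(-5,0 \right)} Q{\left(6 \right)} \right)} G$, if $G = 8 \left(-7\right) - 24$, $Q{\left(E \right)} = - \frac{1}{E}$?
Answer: $- \frac{2000}{9} \approx -222.22$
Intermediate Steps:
$V{\left(p \right)} = 4 p^{2}$ ($V{\left(p \right)} = \left(2 p\right)^{2} = 4 p^{2}$)
$G = -80$ ($G = -56 - 24 = -80$)
$V{\left(z{\left(-5,0 \right)} Q{\left(6 \right)} \right)} G = 4 \left(- 5 \left(- \frac{1}{6}\right)\right)^{2} \left(-80\right) = 4 \left(- 5 \left(\left(-1\right) \frac{1}{6}\right)\right)^{2} \left(-80\right) = 4 \left(\left(-5\right) \left(- \frac{1}{6}\right)\right)^{2} \left(-80\right) = 4 \left(\frac{5}{6}\right)^{2} \left(-80\right) = 4 \cdot \frac{25}{36} \left(-80\right) = \frac{25}{9} \left(-80\right) = - \frac{2000}{9}$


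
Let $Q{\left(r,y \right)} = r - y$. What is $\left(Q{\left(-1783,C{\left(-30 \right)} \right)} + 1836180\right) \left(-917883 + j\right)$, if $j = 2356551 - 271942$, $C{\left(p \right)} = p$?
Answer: $2140273676002$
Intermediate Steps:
$j = 2084609$ ($j = 2356551 - 271942 = 2084609$)
$\left(Q{\left(-1783,C{\left(-30 \right)} \right)} + 1836180\right) \left(-917883 + j\right) = \left(\left(-1783 - -30\right) + 1836180\right) \left(-917883 + 2084609\right) = \left(\left(-1783 + 30\right) + 1836180\right) 1166726 = \left(-1753 + 1836180\right) 1166726 = 1834427 \cdot 1166726 = 2140273676002$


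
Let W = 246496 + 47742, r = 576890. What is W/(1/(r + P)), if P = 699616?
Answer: 375596572428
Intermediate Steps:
W = 294238
W/(1/(r + P)) = 294238/(1/(576890 + 699616)) = 294238/(1/1276506) = 294238*1276506 = 375596572428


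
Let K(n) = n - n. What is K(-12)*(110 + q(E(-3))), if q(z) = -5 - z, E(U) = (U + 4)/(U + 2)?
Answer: 0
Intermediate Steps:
K(n) = 0
E(U) = (4 + U)/(2 + U)
K(-12)*(110 + q(E(-3))) = 0*(110 + (-5 - (4 - 3)/(2 - 3))) = 0*(110 + (-5 - 1/(-1))) = 0*(110 + (-5 - (-1))) = 0*(110 + (-5 - 1*(-1))) = 0*(110 + (-5 + 1)) = 0*(110 - 4) = 0*106 = 0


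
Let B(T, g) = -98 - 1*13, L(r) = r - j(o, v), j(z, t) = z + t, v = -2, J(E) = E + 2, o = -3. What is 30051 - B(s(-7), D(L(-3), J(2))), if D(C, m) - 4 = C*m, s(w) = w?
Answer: 30162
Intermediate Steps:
J(E) = 2 + E
j(z, t) = t + z
L(r) = 5 + r (L(r) = r - (-2 - 3) = r - 1*(-5) = r + 5 = 5 + r)
D(C, m) = 4 + C*m
B(T, g) = -111 (B(T, g) = -98 - 13 = -111)
30051 - B(s(-7), D(L(-3), J(2))) = 30051 - 1*(-111) = 30051 + 111 = 30162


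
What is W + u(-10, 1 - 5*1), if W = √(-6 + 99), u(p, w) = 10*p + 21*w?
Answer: -184 + √93 ≈ -174.36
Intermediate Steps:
W = √93 ≈ 9.6436
W + u(-10, 1 - 5*1) = √93 + (10*(-10) + 21*(1 - 5*1)) = √93 + (-100 + 21*(1 - 5)) = √93 + (-100 + 21*(-4)) = √93 + (-100 - 84) = √93 - 184 = -184 + √93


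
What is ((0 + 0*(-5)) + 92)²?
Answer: 8464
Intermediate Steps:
((0 + 0*(-5)) + 92)² = ((0 + 0) + 92)² = (0 + 92)² = 92² = 8464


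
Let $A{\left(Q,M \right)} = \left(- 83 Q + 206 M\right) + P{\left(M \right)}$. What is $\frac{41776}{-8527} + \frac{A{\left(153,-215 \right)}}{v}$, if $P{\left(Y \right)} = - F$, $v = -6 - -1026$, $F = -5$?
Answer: $- \frac{7772266}{127905} \approx -60.766$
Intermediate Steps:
$v = 1020$ ($v = -6 + 1026 = 1020$)
$P{\left(Y \right)} = 5$ ($P{\left(Y \right)} = \left(-1\right) \left(-5\right) = 5$)
$A{\left(Q,M \right)} = 5 - 83 Q + 206 M$ ($A{\left(Q,M \right)} = \left(- 83 Q + 206 M\right) + 5 = 5 - 83 Q + 206 M$)
$\frac{41776}{-8527} + \frac{A{\left(153,-215 \right)}}{v} = \frac{41776}{-8527} + \frac{5 - 12699 + 206 \left(-215\right)}{1020} = 41776 \left(- \frac{1}{8527}\right) + \left(5 - 12699 - 44290\right) \frac{1}{1020} = - \frac{41776}{8527} - \frac{838}{15} = - \frac{7772266}{127905}$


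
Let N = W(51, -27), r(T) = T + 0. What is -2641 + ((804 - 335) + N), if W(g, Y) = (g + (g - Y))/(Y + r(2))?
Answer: -54429/25 ≈ -2177.2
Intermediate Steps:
r(T) = T
W(g, Y) = (-Y + 2*g)/(2 + Y) (W(g, Y) = (g + (g - Y))/(Y + 2) = (-Y + 2*g)/(2 + Y))
N = -129/25 (N = (-1*(-27) + 2*51)/(2 - 27) = (27 + 102)/(-25) = -1/25*129 = -129/25 ≈ -5.1600)
-2641 + ((804 - 335) + N) = -2641 + ((804 - 335) - 129/25) = -2641 + (469 - 129/25) = -2641 + 11596/25 = -54429/25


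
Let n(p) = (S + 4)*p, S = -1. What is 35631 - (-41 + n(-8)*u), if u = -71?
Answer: 33968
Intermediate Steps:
n(p) = 3*p (n(p) = (-1 + 4)*p = 3*p)
35631 - (-41 + n(-8)*u) = 35631 - (-41 + (3*(-8))*(-71)) = 35631 - (-41 - 24*(-71)) = 35631 - (-41 + 1704) = 35631 - 1*1663 = 35631 - 1663 = 33968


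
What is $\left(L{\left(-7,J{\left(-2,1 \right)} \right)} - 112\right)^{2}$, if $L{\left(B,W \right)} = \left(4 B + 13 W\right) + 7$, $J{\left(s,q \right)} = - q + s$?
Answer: $29584$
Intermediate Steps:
$J{\left(s,q \right)} = s - q$
$L{\left(B,W \right)} = 7 + 4 B + 13 W$
$\left(L{\left(-7,J{\left(-2,1 \right)} \right)} - 112\right)^{2} = \left(\left(7 + 4 \left(-7\right) + 13 \left(-2 - 1\right)\right) - 112\right)^{2} = \left(\left(7 - 28 + 13 \left(-2 - 1\right)\right) - 112\right)^{2} = \left(\left(7 - 28 + 13 \left(-3\right)\right) - 112\right)^{2} = \left(\left(7 - 28 - 39\right) - 112\right)^{2} = \left(-60 - 112\right)^{2} = \left(-172\right)^{2} = 29584$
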